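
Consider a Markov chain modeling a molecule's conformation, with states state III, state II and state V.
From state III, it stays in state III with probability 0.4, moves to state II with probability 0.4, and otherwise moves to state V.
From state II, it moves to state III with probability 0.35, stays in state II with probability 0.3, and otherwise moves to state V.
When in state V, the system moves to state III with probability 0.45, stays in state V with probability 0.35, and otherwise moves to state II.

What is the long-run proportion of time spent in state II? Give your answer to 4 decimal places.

0.3109

Let the stationary distribution be π with π = πP and π_1 + π_2 + π_3 = 1.
π_1 = 0.4·π_1 + 0.35·π_2 + 0.45·π_3
π_2 = 0.4·π_1 + 0.3·π_2 + 0.2·π_3
Solving with the normalization constraint gives π = (0.3990, 0.3109, 0.2902).
So the stationary probability of state II is 0.3109.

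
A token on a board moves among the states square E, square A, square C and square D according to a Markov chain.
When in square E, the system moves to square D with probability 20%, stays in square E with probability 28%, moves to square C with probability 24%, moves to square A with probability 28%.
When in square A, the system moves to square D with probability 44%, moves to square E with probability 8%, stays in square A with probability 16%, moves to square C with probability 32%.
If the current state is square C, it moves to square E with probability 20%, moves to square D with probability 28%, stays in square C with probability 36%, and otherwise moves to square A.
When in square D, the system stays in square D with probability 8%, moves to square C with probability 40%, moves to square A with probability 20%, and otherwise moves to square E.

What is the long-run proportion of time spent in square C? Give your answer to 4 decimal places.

0.3351

Let the stationary distribution be π with π = πP and π_1 + π_2 + π_3 + π_4 = 1.
π_1 = 0.28·π_1 + 0.08·π_2 + 0.2·π_3 + 0.32·π_4
π_2 = 0.28·π_1 + 0.16·π_2 + 0.16·π_3 + 0.2·π_4
π_3 = 0.24·π_1 + 0.32·π_2 + 0.36·π_3 + 0.4·π_4
Solving with the normalization constraint gives π = (0.2237, 0.1966, 0.3351, 0.2446).
So the stationary probability of square C is 0.3351.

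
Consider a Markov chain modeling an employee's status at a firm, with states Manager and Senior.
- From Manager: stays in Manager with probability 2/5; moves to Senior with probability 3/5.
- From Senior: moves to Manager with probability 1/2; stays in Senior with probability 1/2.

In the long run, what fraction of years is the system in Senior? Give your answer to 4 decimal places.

Let the stationary distribution be π with π = πP and π_1 + π_2 = 1.
π_1 = 0.4·π_1 + 0.5·π_2
Solving with the normalization constraint gives π = (0.4545, 0.5455).
So the stationary probability of Senior is 0.5455.

0.5455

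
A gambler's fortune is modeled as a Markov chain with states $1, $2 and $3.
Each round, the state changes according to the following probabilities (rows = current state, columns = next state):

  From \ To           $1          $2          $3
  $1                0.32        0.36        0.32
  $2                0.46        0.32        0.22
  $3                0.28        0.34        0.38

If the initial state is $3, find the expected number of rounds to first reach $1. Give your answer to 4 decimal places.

2.9412

Let t(s) be the expected number of rounds to first reach $1 from state s, with t($1) = 0. Conditioning on the first round:
t($2) = 1 + 0.32·t($2) + 0.22·t($3)
t($3) = 1 + 0.34·t($2) + 0.38·t($3)
Solving: t($2) = 2.4221, t($3) = 2.9412.
Expected rounds from $3 to $1: 2.9412.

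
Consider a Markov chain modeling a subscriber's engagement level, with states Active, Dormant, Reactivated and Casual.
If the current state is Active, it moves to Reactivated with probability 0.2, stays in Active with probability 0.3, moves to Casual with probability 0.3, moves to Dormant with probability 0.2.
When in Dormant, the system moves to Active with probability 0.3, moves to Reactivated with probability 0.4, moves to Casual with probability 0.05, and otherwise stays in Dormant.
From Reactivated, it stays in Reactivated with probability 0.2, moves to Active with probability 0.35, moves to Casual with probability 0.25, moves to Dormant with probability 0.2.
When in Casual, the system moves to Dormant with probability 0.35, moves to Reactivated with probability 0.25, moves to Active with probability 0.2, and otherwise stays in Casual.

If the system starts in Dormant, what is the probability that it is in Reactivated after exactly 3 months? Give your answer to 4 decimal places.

Propagate the distribution vector 3 months from Dormant.
After 0 months: (0.0000, 1.0000, 0.0000, 0.0000)
After 1 month: (0.3000, 0.2500, 0.4000, 0.0500)
After 2 months: (0.3150, 0.2200, 0.2525, 0.2125)
After 3 months: (0.2914, 0.2429, 0.2546, 0.2111)
P(in Reactivated after 3 months) = 0.2546

0.2546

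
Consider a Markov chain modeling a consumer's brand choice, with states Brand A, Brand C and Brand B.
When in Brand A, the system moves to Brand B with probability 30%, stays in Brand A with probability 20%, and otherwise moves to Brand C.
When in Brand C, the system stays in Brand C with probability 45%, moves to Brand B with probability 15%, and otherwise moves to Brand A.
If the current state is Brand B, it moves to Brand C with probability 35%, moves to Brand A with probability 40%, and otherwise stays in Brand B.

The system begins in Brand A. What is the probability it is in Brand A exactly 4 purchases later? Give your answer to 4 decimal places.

Propagate the distribution vector 4 purchases from Brand A.
After 0 purchases: (1.0000, 0.0000, 0.0000)
After 1 purchase: (0.2000, 0.5000, 0.3000)
After 2 purchases: (0.3600, 0.4300, 0.2100)
After 3 purchases: (0.3280, 0.4470, 0.2250)
After 4 purchases: (0.3344, 0.4439, 0.2217)
P(in Brand A after 4 purchases) = 0.3344

0.3344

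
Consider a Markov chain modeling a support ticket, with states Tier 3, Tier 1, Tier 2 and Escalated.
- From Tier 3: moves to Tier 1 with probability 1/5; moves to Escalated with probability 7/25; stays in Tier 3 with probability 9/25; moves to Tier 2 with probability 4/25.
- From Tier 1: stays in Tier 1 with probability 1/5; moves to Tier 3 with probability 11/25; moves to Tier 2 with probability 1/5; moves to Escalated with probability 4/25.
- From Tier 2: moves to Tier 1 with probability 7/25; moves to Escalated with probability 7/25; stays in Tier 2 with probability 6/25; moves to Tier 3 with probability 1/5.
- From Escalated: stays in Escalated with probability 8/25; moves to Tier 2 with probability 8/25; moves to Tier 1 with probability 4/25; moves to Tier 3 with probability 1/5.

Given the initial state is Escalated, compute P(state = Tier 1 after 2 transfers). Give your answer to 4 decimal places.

0.2128

Propagate the distribution vector 2 transfers from Escalated.
After 0 transfers: (0.0000, 0.0000, 0.0000, 1.0000)
After 1 transfer: (0.2000, 0.1600, 0.3200, 0.3200)
After 2 transfers: (0.2704, 0.2128, 0.2432, 0.2736)
P(in Tier 1 after 2 transfers) = 0.2128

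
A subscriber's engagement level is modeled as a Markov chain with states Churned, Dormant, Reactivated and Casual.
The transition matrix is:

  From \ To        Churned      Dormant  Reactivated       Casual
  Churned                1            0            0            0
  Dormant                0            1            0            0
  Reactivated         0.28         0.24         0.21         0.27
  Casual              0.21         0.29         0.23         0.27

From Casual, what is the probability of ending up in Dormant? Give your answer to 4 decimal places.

Let h(s) be the probability of absorption at Dormant starting from transient state s. Then h(Dormant) = 1 and h(Churned) = 0. By first-step analysis:
h(Reactivated) = 0.28·0 + 0.24·1 + 0.21·h(Reactivated) + 0.27·h(Casual)
h(Casual) = 0.21·0 + 0.29·1 + 0.23·h(Reactivated) + 0.27·h(Casual)
Solving: h(Reactivated) = 0.4926, h(Casual) = 0.5525.
Starting from Casual, the probability is 0.5525.

0.5525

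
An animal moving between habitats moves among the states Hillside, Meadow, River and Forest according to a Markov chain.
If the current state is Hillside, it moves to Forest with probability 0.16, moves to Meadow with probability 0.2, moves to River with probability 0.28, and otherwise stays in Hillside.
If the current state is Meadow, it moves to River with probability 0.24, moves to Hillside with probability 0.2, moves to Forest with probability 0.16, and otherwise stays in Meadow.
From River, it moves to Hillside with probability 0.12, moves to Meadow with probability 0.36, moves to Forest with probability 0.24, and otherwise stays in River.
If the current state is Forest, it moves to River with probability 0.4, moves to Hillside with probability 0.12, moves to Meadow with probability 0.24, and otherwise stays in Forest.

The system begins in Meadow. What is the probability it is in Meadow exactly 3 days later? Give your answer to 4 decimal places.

0.3180

Propagate the distribution vector 3 days from Meadow.
After 0 days: (0.0000, 1.0000, 0.0000, 0.0000)
After 1 day: (0.2000, 0.4000, 0.2400, 0.1600)
After 2 days: (0.2000, 0.3248, 0.2832, 0.1920)
After 3 days: (0.1940, 0.3180, 0.2900, 0.1980)
P(in Meadow after 3 days) = 0.3180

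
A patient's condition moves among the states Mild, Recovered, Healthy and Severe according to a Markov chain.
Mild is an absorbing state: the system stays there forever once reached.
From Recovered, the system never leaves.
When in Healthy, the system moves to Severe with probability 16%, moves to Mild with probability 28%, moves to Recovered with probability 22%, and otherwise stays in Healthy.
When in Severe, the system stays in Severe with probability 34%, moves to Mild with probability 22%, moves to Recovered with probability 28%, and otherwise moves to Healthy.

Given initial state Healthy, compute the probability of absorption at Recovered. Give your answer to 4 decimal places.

0.4634

Let h(s) be the probability of absorption at Recovered starting from transient state s. Then h(Recovered) = 1 and h(Mild) = 0. By first-step analysis:
h(Healthy) = 0.28·0 + 0.22·1 + 0.34·h(Healthy) + 0.16·h(Severe)
h(Severe) = 0.22·0 + 0.28·1 + 0.16·h(Healthy) + 0.34·h(Severe)
Solving: h(Healthy) = 0.4634, h(Severe) = 0.5366.
Starting from Healthy, the probability is 0.4634.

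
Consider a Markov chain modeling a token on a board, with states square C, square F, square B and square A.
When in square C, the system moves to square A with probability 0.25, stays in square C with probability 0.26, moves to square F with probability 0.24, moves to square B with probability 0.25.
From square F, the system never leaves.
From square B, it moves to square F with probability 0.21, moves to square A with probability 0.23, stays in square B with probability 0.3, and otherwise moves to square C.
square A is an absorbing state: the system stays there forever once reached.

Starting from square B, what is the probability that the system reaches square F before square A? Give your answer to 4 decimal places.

Let h(s) be the probability of absorption at square F starting from transient state s. Then h(square F) = 1 and h(square A) = 0. By first-step analysis:
h(square C) = 0.26·h(square C) + 0.24·1 + 0.25·h(square B) + 0.25·0
h(square B) = 0.26·h(square C) + 0.21·1 + 0.3·h(square B) + 0.23·0
Solving: h(square C) = 0.4868, h(square B) = 0.4808.
Starting from square B, the probability is 0.4808.

0.4808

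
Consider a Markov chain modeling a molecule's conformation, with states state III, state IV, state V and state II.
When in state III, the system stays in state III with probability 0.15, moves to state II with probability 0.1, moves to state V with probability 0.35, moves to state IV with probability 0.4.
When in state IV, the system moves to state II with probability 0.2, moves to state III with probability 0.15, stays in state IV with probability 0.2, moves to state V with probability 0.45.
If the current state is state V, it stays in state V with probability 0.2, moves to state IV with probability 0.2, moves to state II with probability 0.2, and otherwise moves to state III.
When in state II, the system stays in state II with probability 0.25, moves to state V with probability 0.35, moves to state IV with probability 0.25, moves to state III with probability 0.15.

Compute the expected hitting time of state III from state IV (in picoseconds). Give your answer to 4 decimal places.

Let t(s) be the expected number of picoseconds to first reach state III from state s, with t(state III) = 0. Conditioning on the first picosecond:
t(state IV) = 1 + 0.2·t(state IV) + 0.45·t(state V) + 0.2·t(state II)
t(state V) = 1 + 0.2·t(state IV) + 0.2·t(state V) + 0.2·t(state II)
t(state II) = 1 + 0.25·t(state IV) + 0.35·t(state V) + 0.25·t(state II)
Solving: t(state IV) = 4.2411, t(state V) = 3.3929, t(state II) = 4.3304.
Expected picoseconds from state IV to state III: 4.2411.

4.2411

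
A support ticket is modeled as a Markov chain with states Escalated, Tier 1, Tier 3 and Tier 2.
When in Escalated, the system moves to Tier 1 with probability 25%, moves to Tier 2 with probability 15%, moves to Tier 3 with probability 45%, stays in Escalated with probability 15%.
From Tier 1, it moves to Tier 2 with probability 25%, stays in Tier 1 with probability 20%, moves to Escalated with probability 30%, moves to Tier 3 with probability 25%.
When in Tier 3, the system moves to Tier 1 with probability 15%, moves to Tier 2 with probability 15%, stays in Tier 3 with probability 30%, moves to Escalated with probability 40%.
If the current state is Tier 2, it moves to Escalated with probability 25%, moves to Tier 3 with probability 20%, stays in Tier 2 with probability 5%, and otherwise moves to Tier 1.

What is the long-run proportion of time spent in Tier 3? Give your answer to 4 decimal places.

0.3140

Let the stationary distribution be π with π = πP and π_1 + π_2 + π_3 + π_4 = 1.
π_1 = 0.15·π_1 + 0.3·π_2 + 0.4·π_3 + 0.25·π_4
π_2 = 0.25·π_1 + 0.2·π_2 + 0.15·π_3 + 0.5·π_4
π_3 = 0.45·π_1 + 0.25·π_2 + 0.3·π_3 + 0.2·π_4
Solving with the normalization constraint gives π = (0.2813, 0.2460, 0.3140, 0.1587).
So the stationary probability of Tier 3 is 0.3140.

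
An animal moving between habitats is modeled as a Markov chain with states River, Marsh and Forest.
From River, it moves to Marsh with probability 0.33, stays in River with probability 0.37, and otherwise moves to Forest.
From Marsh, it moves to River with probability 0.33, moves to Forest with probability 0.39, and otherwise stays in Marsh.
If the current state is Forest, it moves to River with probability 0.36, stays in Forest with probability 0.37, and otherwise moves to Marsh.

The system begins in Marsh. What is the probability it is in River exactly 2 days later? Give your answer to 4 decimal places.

Sum over the intermediate state after 1 day:
P = P(Marsh→River)·P(River→River) + P(Marsh→Marsh)·P(Marsh→River) + P(Marsh→Forest)·P(Forest→River)
  = 0.33×0.37 + 0.28×0.33 + 0.39×0.36
  = 0.1221 + 0.0924 + 0.1404 = 0.3549

0.3549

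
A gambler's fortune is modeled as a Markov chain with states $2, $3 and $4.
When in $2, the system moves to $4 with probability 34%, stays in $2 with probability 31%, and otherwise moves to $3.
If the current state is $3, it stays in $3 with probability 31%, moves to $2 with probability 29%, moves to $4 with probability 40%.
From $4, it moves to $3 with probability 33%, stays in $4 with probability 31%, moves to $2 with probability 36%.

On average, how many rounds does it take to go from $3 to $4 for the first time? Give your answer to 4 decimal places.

Let t(s) be the expected number of rounds to first reach $4 from state s, with t($4) = 0. Conditioning on the first round:
t($2) = 1 + 0.31·t($2) + 0.35·t($3)
t($3) = 1 + 0.29·t($2) + 0.31·t($3)
Solving: t($2) = 2.7763, t($3) = 2.6161.
Expected rounds from $3 to $4: 2.6161.

2.6161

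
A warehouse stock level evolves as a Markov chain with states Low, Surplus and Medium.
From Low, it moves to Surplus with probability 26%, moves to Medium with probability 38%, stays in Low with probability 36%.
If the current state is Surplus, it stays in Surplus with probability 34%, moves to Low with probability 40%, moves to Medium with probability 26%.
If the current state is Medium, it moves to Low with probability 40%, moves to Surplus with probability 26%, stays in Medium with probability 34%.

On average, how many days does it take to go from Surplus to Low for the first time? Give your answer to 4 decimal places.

2.5000

Let t(s) be the expected number of days to first reach Low from state s, with t(Low) = 0. Conditioning on the first day:
t(Surplus) = 1 + 0.34·t(Surplus) + 0.26·t(Medium)
t(Medium) = 1 + 0.26·t(Surplus) + 0.34·t(Medium)
Solving: t(Surplus) = 2.5000, t(Medium) = 2.5000.
Expected days from Surplus to Low: 2.5000.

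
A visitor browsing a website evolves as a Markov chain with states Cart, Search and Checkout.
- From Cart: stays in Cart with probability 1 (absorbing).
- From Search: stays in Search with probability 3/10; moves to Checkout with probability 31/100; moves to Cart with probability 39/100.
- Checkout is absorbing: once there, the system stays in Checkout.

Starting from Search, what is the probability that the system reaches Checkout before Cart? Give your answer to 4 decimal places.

0.4429

Let h(s) be the probability of absorption at Checkout starting from transient state s. Then h(Checkout) = 1 and h(Cart) = 0. By first-step analysis:
h(Search) = 0.39·0 + 0.3·h(Search) + 0.31·1
Solving: h(Search) = 0.4429.
Starting from Search, the probability is 0.4429.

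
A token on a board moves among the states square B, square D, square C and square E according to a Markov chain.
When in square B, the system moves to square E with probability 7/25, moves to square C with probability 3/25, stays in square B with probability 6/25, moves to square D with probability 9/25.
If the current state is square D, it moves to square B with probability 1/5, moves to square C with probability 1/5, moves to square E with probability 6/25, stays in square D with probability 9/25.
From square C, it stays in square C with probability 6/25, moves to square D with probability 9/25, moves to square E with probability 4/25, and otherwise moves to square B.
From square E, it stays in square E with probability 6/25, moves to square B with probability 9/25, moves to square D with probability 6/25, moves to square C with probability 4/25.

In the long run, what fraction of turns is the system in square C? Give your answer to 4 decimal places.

Let the stationary distribution be π with π = πP and π_1 + π_2 + π_3 + π_4 = 1.
π_1 = 0.24·π_1 + 0.2·π_2 + 0.24·π_3 + 0.36·π_4
π_2 = 0.36·π_1 + 0.36·π_2 + 0.36·π_3 + 0.24·π_4
π_3 = 0.12·π_1 + 0.2·π_2 + 0.24·π_3 + 0.16·π_4
Solving with the normalization constraint gives π = (0.2551, 0.3317, 0.1772, 0.2360).
So the stationary probability of square C is 0.1772.

0.1772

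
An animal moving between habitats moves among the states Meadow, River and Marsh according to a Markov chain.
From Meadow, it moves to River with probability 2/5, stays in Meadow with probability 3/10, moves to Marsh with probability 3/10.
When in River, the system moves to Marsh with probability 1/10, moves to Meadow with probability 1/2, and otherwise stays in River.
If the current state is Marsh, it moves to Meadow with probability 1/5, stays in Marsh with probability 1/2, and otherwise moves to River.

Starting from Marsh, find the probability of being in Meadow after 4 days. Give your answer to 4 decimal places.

Propagate the distribution vector 4 days from Marsh.
After 0 days: (0.0000, 0.0000, 1.0000)
After 1 day: (0.2000, 0.3000, 0.5000)
After 2 days: (0.3100, 0.3500, 0.3400)
After 3 days: (0.3360, 0.3660, 0.2980)
After 4 days: (0.3434, 0.3702, 0.2864)
P(in Meadow after 4 days) = 0.3434

0.3434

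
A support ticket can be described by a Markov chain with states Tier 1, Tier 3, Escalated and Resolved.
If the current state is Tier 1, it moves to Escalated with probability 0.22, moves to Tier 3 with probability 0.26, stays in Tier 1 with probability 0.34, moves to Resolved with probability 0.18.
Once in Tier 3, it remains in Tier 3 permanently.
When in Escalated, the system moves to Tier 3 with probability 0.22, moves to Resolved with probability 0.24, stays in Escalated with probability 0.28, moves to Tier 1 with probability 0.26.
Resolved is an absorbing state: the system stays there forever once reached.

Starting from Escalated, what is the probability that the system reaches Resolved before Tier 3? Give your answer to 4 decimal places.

Let h(s) be the probability of absorption at Resolved starting from transient state s. Then h(Resolved) = 1 and h(Tier 3) = 0. By first-step analysis:
h(Tier 1) = 0.34·h(Tier 1) + 0.26·0 + 0.22·h(Escalated) + 0.18·1
h(Escalated) = 0.26·h(Tier 1) + 0.22·0 + 0.28·h(Escalated) + 0.24·1
Solving: h(Tier 1) = 0.4364, h(Escalated) = 0.4909.
Starting from Escalated, the probability is 0.4909.

0.4909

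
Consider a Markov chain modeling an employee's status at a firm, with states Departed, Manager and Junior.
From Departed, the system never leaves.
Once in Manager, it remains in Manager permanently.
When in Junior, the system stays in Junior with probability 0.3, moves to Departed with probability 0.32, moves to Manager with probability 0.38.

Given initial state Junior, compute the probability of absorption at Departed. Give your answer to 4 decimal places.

0.4571

Let h(s) be the probability of absorption at Departed starting from transient state s. Then h(Departed) = 1 and h(Manager) = 0. By first-step analysis:
h(Junior) = 0.32·1 + 0.38·0 + 0.3·h(Junior)
Solving: h(Junior) = 0.4571.
Starting from Junior, the probability is 0.4571.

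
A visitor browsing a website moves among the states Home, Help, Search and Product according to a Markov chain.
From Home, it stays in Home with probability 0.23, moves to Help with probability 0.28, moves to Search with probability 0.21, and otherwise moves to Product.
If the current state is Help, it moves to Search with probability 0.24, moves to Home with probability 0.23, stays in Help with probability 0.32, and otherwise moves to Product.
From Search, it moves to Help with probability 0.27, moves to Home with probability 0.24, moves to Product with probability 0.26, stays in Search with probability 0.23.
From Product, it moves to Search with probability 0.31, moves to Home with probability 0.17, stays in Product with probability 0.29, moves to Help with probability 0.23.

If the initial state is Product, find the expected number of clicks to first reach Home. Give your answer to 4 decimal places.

4.8836

Let t(s) be the expected number of clicks to first reach Home from state s, with t(Home) = 0. Conditioning on the first click:
t(Help) = 1 + 0.32·t(Help) + 0.24·t(Search) + 0.21·t(Product)
t(Search) = 1 + 0.27·t(Help) + 0.23·t(Search) + 0.26·t(Product)
t(Product) = 1 + 0.23·t(Help) + 0.31·t(Search) + 0.29·t(Product)
Solving: t(Help) = 4.5868, t(Search) = 4.5560, t(Product) = 4.8836.
Expected clicks from Product to Home: 4.8836.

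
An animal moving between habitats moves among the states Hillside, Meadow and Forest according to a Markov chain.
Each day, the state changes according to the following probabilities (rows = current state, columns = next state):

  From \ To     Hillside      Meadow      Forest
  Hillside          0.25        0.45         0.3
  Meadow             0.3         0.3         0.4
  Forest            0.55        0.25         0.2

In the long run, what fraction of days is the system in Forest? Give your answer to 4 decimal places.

0.3035

Let the stationary distribution be π with π = πP and π_1 + π_2 + π_3 = 1.
π_1 = 0.25·π_1 + 0.3·π_2 + 0.55·π_3
π_2 = 0.45·π_1 + 0.3·π_2 + 0.25·π_3
Solving with the normalization constraint gives π = (0.3580, 0.3385, 0.3035).
So the stationary probability of Forest is 0.3035.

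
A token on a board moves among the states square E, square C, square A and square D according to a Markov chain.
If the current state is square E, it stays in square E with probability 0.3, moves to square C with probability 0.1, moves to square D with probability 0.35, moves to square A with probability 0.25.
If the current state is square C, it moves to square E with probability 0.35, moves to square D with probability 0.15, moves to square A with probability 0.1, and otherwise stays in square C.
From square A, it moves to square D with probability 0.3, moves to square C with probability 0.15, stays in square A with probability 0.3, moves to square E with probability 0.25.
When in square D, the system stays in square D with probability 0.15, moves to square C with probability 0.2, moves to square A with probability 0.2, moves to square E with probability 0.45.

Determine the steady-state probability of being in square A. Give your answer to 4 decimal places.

0.2193

Let the stationary distribution be π with π = πP and π_1 + π_2 + π_3 + π_4 = 1.
π_1 = 0.3·π_1 + 0.35·π_2 + 0.25·π_3 + 0.45·π_4
π_2 = 0.1·π_1 + 0.4·π_2 + 0.15·π_3 + 0.2·π_4
π_3 = 0.25·π_1 + 0.1·π_2 + 0.3·π_3 + 0.2·π_4
Solving with the normalization constraint gives π = (0.3363, 0.1943, 0.2193, 0.2502).
So the stationary probability of square A is 0.2193.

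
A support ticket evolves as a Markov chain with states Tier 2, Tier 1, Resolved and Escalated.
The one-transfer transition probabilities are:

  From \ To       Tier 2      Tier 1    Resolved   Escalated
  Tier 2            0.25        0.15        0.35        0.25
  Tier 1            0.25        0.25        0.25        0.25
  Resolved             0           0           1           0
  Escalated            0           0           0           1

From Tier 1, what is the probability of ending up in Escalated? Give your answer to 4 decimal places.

0.4762

Let h(s) be the probability of absorption at Escalated starting from transient state s. Then h(Escalated) = 1 and h(Resolved) = 0. By first-step analysis:
h(Tier 2) = 0.25·h(Tier 2) + 0.15·h(Tier 1) + 0.35·0 + 0.25·1
h(Tier 1) = 0.25·h(Tier 2) + 0.25·h(Tier 1) + 0.25·0 + 0.25·1
Solving: h(Tier 2) = 0.4286, h(Tier 1) = 0.4762.
Starting from Tier 1, the probability is 0.4762.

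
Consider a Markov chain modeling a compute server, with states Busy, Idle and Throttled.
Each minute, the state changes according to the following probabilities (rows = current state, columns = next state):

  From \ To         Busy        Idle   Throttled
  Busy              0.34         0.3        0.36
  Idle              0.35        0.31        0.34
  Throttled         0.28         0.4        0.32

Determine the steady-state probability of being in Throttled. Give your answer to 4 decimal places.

0.3397

Let the stationary distribution be π with π = πP and π_1 + π_2 + π_3 = 1.
π_1 = 0.34·π_1 + 0.35·π_2 + 0.28·π_3
π_2 = 0.3·π_1 + 0.31·π_2 + 0.4·π_3
Solving with the normalization constraint gives π = (0.3230, 0.3373, 0.3397).
So the stationary probability of Throttled is 0.3397.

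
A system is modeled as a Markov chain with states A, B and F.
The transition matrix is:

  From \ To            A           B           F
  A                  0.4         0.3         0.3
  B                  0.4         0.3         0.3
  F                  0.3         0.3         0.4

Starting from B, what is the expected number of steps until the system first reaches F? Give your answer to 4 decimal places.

3.3333

Let t(s) be the expected number of steps to first reach F from state s, with t(F) = 0. Conditioning on the first step:
t(A) = 1 + 0.4·t(A) + 0.3·t(B)
t(B) = 1 + 0.4·t(A) + 0.3·t(B)
Solving: t(A) = 3.3333, t(B) = 3.3333.
Expected steps from B to F: 3.3333.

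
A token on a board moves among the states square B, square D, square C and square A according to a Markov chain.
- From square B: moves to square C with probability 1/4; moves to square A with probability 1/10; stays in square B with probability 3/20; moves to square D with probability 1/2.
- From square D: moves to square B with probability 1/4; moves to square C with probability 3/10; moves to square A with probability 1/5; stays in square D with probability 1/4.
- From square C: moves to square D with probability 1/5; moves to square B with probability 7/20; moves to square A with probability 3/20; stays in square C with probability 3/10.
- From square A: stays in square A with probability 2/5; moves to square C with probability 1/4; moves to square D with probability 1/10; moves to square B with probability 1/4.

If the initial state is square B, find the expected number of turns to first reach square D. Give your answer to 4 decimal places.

Let t(s) be the expected number of turns to first reach square D from state s, with t(square D) = 0. Conditioning on the first turn:
t(square B) = 1 + 0.15·t(square B) + 0.25·t(square C) + 0.1·t(square A)
t(square C) = 1 + 0.35·t(square B) + 0.3·t(square C) + 0.15·t(square A)
t(square A) = 1 + 0.25·t(square B) + 0.25·t(square C) + 0.4·t(square A)
Solving: t(square B) = 2.8059, t(square C) = 3.7764, t(square A) = 4.4093.
Expected turns from square B to square D: 2.8059.

2.8059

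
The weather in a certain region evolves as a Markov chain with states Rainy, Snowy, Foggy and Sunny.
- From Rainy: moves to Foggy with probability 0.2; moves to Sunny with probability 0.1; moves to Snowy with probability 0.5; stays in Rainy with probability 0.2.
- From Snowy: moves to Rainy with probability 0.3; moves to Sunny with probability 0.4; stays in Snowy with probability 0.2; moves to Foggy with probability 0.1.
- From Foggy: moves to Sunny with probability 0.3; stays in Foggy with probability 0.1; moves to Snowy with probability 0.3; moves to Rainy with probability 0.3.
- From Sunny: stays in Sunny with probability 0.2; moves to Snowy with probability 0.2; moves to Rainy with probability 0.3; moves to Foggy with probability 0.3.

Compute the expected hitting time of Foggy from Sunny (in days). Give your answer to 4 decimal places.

4.6218

Let t(s) be the expected number of days to first reach Foggy from state s, with t(Foggy) = 0. Conditioning on the first day:
t(Rainy) = 1 + 0.2·t(Rainy) + 0.5·t(Snowy) + 0.1·t(Sunny)
t(Snowy) = 1 + 0.3·t(Rainy) + 0.2·t(Snowy) + 0.4·t(Sunny)
t(Sunny) = 1 + 0.3·t(Rainy) + 0.2·t(Snowy) + 0.2·t(Sunny)
Solving: t(Rainy) = 5.2941, t(Snowy) = 5.5462, t(Sunny) = 4.6218.
Expected days from Sunny to Foggy: 4.6218.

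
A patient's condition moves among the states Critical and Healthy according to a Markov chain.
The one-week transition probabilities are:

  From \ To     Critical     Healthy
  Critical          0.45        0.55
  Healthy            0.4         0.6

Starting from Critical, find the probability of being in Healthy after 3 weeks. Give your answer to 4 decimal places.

Propagate the distribution vector 3 weeks from Critical.
After 0 weeks: (1.0000, 0.0000)
After 1 week: (0.4500, 0.5500)
After 2 weeks: (0.4225, 0.5775)
After 3 weeks: (0.4211, 0.5789)
P(in Healthy after 3 weeks) = 0.5789

0.5789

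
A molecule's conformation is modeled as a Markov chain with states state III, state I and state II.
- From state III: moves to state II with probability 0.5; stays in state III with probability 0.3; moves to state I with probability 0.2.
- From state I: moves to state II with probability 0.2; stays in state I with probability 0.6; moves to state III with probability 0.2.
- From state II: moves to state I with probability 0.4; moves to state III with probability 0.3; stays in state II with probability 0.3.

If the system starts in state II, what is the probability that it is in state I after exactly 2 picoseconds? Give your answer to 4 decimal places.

Sum over the intermediate state after 1 picosecond:
P = P(state II→state III)·P(state III→state I) + P(state II→state I)·P(state I→state I) + P(state II→state II)·P(state II→state I)
  = 0.3×0.2 + 0.4×0.6 + 0.3×0.4
  = 0.0600 + 0.2400 + 0.1200 = 0.4200

0.4200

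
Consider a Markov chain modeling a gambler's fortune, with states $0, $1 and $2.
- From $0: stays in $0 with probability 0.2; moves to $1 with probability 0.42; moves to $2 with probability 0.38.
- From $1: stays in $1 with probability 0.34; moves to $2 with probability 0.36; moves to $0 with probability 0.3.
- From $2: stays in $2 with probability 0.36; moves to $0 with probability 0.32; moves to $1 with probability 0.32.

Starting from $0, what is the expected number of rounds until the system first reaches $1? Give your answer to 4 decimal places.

Let t(s) be the expected number of rounds to first reach $1 from state s, with t($1) = 0. Conditioning on the first round:
t($0) = 1 + 0.2·t($0) + 0.38·t($2)
t($2) = 1 + 0.32·t($0) + 0.36·t($2)
Solving: t($0) = 2.6127, t($2) = 2.8689.
Expected rounds from $0 to $1: 2.6127.

2.6127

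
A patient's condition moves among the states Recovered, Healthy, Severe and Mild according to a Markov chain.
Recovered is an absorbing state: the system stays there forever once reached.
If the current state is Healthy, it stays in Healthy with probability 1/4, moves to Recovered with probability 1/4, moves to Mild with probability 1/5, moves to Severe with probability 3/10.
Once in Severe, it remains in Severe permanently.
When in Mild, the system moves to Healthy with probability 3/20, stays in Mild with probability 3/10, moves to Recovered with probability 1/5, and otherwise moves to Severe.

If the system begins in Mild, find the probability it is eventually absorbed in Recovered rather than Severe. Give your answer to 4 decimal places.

Let h(s) be the probability of absorption at Recovered starting from transient state s. Then h(Recovered) = 1 and h(Severe) = 0. By first-step analysis:
h(Healthy) = 0.25·1 + 0.25·h(Healthy) + 0.3·0 + 0.2·h(Mild)
h(Mild) = 0.2·1 + 0.15·h(Healthy) + 0.35·0 + 0.3·h(Mild)
Solving: h(Healthy) = 0.4343, h(Mild) = 0.3788.
Starting from Mild, the probability is 0.3788.

0.3788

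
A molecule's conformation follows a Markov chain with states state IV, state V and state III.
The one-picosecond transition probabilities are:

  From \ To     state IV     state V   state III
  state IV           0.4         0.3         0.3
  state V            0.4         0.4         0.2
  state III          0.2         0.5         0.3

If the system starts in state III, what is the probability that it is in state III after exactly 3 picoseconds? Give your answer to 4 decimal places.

Propagate the distribution vector 3 picoseconds from state III.
After 0 picoseconds: (0.0000, 0.0000, 1.0000)
After 1 picosecond: (0.2000, 0.5000, 0.3000)
After 2 picoseconds: (0.3400, 0.4100, 0.2500)
After 3 picoseconds: (0.3500, 0.3910, 0.2590)
P(in state III after 3 picoseconds) = 0.2590

0.2590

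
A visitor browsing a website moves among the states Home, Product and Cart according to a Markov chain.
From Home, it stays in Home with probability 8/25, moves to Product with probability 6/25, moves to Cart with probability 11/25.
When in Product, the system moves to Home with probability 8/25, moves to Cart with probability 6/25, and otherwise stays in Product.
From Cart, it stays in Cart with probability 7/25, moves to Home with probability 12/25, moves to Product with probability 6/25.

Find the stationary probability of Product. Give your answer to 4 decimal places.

Let the stationary distribution be π with π = πP and π_1 + π_2 + π_3 = 1.
π_1 = 0.32·π_1 + 0.32·π_2 + 0.48·π_3
π_2 = 0.24·π_1 + 0.44·π_2 + 0.24·π_3
Solving with the normalization constraint gives π = (0.3724, 0.3000, 0.3276).
So the stationary probability of Product is 0.3000.

0.3000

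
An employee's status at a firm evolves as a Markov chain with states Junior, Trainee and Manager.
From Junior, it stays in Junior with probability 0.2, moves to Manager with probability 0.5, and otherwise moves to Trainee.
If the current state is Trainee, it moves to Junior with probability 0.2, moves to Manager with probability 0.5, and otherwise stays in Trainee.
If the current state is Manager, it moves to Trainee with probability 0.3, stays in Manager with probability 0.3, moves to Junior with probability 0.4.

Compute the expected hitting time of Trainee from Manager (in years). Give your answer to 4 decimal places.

3.3333

Let t(s) be the expected number of years to first reach Trainee from state s, with t(Trainee) = 0. Conditioning on the first year:
t(Junior) = 1 + 0.2·t(Junior) + 0.5·t(Manager)
t(Manager) = 1 + 0.4·t(Junior) + 0.3·t(Manager)
Solving: t(Junior) = 3.3333, t(Manager) = 3.3333.
Expected years from Manager to Trainee: 3.3333.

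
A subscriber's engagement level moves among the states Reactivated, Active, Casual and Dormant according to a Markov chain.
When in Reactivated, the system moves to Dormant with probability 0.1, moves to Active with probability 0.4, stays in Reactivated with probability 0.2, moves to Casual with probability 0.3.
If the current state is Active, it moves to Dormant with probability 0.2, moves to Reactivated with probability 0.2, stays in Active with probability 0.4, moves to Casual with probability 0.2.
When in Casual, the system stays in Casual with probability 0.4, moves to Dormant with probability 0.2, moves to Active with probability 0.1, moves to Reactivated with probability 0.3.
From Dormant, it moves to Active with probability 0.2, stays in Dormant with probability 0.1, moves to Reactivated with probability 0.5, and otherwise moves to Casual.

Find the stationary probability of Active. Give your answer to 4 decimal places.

0.2833

Let the stationary distribution be π with π = πP and π_1 + π_2 + π_3 + π_4 = 1.
π_1 = 0.2·π_1 + 0.2·π_2 + 0.3·π_3 + 0.5·π_4
π_2 = 0.4·π_1 + 0.4·π_2 + 0.1·π_3 + 0.2·π_4
π_3 = 0.3·π_1 + 0.2·π_2 + 0.4·π_3 + 0.2·π_4
Solving with the normalization constraint gives π = (0.2755, 0.2833, 0.2844, 0.1568).
So the stationary probability of Active is 0.2833.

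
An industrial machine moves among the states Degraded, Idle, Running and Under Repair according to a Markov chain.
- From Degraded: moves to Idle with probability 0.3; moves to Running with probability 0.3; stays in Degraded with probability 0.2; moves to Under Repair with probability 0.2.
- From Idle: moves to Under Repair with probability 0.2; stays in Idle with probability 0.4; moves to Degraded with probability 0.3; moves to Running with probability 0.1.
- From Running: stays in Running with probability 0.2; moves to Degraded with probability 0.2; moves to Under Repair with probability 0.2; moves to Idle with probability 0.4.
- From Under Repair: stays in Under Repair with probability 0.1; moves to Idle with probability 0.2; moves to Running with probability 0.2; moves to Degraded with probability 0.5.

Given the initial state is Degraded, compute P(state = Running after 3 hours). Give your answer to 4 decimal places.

Propagate the distribution vector 3 hours from Degraded.
After 0 hours: (1.0000, 0.0000, 0.0000, 0.0000)
After 1 hour: (0.2000, 0.3000, 0.3000, 0.2000)
After 2 hours: (0.2900, 0.3400, 0.1900, 0.1800)
After 3 hours: (0.2880, 0.3350, 0.1950, 0.1820)
P(in Running after 3 hours) = 0.1950

0.1950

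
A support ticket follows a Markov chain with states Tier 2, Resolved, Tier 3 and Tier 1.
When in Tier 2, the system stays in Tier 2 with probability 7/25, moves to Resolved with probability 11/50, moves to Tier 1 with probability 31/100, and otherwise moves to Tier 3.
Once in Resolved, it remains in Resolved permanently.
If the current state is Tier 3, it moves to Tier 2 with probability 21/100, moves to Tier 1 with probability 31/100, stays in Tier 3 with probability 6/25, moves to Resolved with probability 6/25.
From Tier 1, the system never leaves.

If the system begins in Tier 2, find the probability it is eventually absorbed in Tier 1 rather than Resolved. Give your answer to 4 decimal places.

0.5805

Let h(s) be the probability of absorption at Tier 1 starting from transient state s. Then h(Tier 1) = 1 and h(Resolved) = 0. By first-step analysis:
h(Tier 2) = 0.28·h(Tier 2) + 0.22·0 + 0.19·h(Tier 3) + 0.31·1
h(Tier 3) = 0.21·h(Tier 2) + 0.24·0 + 0.24·h(Tier 3) + 0.31·1
Solving: h(Tier 2) = 0.5805, h(Tier 3) = 0.5683.
Starting from Tier 2, the probability is 0.5805.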